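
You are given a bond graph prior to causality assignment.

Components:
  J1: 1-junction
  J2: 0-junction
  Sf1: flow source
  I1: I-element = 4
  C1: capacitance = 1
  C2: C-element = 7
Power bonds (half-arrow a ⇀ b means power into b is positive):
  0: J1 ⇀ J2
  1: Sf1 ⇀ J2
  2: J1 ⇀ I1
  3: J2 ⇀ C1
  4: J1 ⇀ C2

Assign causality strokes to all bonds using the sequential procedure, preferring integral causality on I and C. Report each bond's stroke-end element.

bond 1 →Sf1  (Sf1: flow source, stroke at near end)
bond 2 →I1  (I1: I, integral causality)
bond 0 →J1  (J1 flow already set via bond 2)
bond 4 →J1  (common-f at J1 fixed by 2)
bond 3 →J2  (J2 needs exactly one e-in)

#0 →J1
#1 →Sf1
#2 →I1
#3 →J2
#4 →J1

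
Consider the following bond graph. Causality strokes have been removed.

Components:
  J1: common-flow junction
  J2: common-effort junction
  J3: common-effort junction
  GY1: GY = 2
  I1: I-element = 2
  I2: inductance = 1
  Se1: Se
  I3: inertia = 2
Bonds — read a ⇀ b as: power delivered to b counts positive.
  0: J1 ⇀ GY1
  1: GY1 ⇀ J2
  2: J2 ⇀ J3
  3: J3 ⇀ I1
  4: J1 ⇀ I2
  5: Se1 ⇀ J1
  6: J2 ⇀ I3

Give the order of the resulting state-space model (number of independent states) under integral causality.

3  (I1, I2, I3 all integral)

b5 stroke→J1  (Se1: effort source, stroke at far end)
b3 stroke→I1  (I1 integral (f out))
b2 stroke→J3  (only one effort-in slot at J3)
b4 stroke→I2  (I2 outputs flow p/I2)
b0 stroke→J1  (common-f at J1 fixed by 4)
b1 stroke→J2  (through GY1, causality inverts; strokes same side of GY1)
b6 stroke→I3  (J2: bond 1 brought effort, rest push out)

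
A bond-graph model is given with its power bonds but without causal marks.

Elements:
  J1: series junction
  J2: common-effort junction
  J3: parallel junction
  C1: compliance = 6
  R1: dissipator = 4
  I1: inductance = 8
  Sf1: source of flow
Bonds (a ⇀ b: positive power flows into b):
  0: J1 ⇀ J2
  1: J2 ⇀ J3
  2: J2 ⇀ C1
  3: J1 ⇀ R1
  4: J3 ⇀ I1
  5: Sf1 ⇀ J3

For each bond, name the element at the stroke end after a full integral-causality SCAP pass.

β5 →Sf1  (Sf1: flow source, stroke at near end)
β2 →J2  (C1 integral (e out))
β0 →J1  (0-jn J2 has e-setter on 2)
β1 →J3  (0-jn J2 has e-setter on 2)
β4 →I1  (0-jn J3 has e-setter on 1)
β3 →R1  (only one flow-in slot at J1)

#0 stroke at J1
#1 stroke at J3
#2 stroke at J2
#3 stroke at R1
#4 stroke at I1
#5 stroke at Sf1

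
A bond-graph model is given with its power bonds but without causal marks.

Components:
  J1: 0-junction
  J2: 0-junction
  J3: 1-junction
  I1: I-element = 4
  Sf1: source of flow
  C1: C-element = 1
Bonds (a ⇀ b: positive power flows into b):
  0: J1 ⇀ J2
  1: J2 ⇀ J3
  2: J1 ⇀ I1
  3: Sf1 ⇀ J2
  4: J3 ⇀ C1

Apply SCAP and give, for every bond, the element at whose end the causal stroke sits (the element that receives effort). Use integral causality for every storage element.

#0 |J1
#1 |J2
#2 |I1
#3 |Sf1
#4 |J3

β3 stroke→Sf1  (source Sf1 imposes f)
β2 stroke→I1  (prefer integral on I1)
β0 stroke→J1  (J1: last free bond brings effort in)
β1 stroke→J2  (closing 0-jn rule on J2)
β4 stroke→J3  (J3: bond 1 brought flow, rest push out)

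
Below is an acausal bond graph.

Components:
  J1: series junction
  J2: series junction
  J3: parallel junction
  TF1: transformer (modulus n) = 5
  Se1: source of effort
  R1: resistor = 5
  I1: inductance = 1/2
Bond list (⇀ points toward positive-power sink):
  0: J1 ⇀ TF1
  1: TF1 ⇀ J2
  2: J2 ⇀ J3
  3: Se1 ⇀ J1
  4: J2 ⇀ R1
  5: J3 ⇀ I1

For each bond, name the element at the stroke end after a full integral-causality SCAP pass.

bond 0 stroke→TF1
bond 1 stroke→J2
bond 2 stroke→J3
bond 3 stroke→J1
bond 4 stroke→J2
bond 5 stroke→I1

β3 stroke→J1  (Se1 fixes effort; stroke away)
β0 stroke→TF1  (J1 needs exactly one f-in)
β1 stroke→J2  (TF1: transformer flips bond 0)
β5 stroke→I1  (I1 integral (f out))
β2 stroke→J3  (J3 needs exactly one e-in)
β4 stroke→J2  (J2: bond 2 brought flow, rest push out)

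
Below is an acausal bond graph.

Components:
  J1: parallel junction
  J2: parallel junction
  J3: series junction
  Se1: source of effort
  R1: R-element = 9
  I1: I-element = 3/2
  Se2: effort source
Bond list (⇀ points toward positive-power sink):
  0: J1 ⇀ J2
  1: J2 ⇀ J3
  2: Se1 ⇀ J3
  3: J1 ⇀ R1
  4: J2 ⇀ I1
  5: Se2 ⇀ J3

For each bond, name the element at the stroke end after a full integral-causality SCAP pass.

#0 |J1
#1 |J2
#2 |J3
#3 |R1
#4 |I1
#5 |J3

#2 |J3  (Se1: effort source, stroke at far end)
#5 |J3  (Se2: effort source, stroke at far end)
#1 |J2  (J3: last free bond brings flow in)
#0 |J1  (J2 effort already set via bond 1)
#4 |I1  (J2: bond 1 brought effort, rest push out)
#3 |R1  (J1 effort already set via bond 0)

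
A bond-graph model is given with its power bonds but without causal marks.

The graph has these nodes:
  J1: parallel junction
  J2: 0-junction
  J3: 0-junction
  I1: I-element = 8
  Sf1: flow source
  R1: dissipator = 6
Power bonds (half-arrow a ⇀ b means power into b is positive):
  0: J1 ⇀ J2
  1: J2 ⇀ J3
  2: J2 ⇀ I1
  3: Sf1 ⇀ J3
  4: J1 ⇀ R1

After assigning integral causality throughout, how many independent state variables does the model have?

bond 3 stroke at Sf1  (Sf1 (Sf) sets flow on bond)
bond 1 stroke at J3  (J3 needs exactly one e-in)
bond 2 stroke at I1  (I1 outputs flow p/I1)
bond 0 stroke at J2  (only one effort-in slot at J2)
bond 4 stroke at J1  (only one effort-in slot at J1)

1  (I1 all integral)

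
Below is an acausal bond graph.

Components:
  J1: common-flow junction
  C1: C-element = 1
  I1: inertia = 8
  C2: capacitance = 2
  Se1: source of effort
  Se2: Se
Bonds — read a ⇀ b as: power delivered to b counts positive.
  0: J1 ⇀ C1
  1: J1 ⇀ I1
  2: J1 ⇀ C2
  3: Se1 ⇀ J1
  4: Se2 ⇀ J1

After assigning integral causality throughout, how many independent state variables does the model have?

3  (C1, C2, I1 all integral)

bond 3 stroke at J1  (source Se1 imposes e)
bond 4 stroke at J1  (Se2 (Se) sets effort on bond)
bond 0 stroke at J1  (C1 integral (e out))
bond 1 stroke at I1  (prefer integral on I1)
bond 2 stroke at J1  (J1 flow already set via bond 1)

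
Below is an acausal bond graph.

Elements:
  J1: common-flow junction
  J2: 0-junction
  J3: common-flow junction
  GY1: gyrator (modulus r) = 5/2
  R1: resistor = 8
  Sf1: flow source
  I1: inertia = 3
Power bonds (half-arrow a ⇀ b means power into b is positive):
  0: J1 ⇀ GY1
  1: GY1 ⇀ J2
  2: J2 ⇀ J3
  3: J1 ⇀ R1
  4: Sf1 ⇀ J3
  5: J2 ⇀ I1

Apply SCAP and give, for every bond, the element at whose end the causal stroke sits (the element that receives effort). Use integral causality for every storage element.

#0 stroke at J1
#1 stroke at J2
#2 stroke at J3
#3 stroke at R1
#4 stroke at Sf1
#5 stroke at I1

bond 4 |Sf1  (Sf1: flow source, stroke at near end)
bond 2 |J3  (1-jn J3 has f-setter on 4)
bond 5 |I1  (I1 integral (f out))
bond 1 |J2  (only one effort-in slot at J2)
bond 0 |J1  (GY1 both-in/both-out from 1)
bond 3 |R1  (only one flow-in slot at J1)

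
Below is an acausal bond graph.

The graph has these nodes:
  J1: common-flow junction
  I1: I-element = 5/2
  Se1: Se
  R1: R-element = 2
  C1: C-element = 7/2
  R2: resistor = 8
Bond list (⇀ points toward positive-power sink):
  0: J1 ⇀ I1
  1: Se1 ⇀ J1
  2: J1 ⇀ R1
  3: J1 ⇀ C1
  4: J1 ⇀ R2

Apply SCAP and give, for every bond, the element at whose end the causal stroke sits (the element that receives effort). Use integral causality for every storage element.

b1 stroke at J1  (source Se1 imposes e)
b0 stroke at I1  (I1: I, integral causality)
b2 stroke at J1  (J1: bond 0 brought flow, rest push out)
b3 stroke at J1  (J1: bond 0 brought flow, rest push out)
b4 stroke at J1  (J1 flow already set via bond 0)

β0 stroke→I1
β1 stroke→J1
β2 stroke→J1
β3 stroke→J1
β4 stroke→J1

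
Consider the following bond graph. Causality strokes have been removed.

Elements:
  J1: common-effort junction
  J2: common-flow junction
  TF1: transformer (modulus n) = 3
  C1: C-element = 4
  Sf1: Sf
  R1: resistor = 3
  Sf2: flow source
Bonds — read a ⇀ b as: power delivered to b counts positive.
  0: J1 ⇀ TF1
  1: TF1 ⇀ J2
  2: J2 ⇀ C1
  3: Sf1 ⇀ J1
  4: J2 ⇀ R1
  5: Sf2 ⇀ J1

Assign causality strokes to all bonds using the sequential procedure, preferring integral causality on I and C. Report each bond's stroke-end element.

bond 3 |Sf1  (Sf1 fixes flow; stroke at Sf1)
bond 5 |Sf2  (Sf2 fixes flow; stroke at Sf2)
bond 0 |J1  (J1: last free bond brings effort in)
bond 1 |TF1  (TF1 one-in-one-out from 0)
bond 2 |J2  (J2 flow already set via bond 1)
bond 4 |J2  (common-f at J2 fixed by 1)

#0 |J1
#1 |TF1
#2 |J2
#3 |Sf1
#4 |J2
#5 |Sf2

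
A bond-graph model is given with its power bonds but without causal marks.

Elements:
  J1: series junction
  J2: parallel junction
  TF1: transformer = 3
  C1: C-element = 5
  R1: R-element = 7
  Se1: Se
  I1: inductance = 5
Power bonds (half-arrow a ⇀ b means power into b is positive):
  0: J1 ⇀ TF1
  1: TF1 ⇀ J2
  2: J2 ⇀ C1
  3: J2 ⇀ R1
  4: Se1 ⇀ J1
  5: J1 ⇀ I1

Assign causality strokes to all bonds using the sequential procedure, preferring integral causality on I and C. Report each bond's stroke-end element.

bond 4 |J1  (source Se1 imposes e)
bond 2 |J2  (C1 integral (e out))
bond 1 |TF1  (common-e at J2 fixed by 2)
bond 3 |R1  (J2 effort already set via bond 2)
bond 0 |J1  (TF TF1: opposite of bond 1)
bond 5 |I1  (closing 1-jn rule on J1)

b0 stroke at J1
b1 stroke at TF1
b2 stroke at J2
b3 stroke at R1
b4 stroke at J1
b5 stroke at I1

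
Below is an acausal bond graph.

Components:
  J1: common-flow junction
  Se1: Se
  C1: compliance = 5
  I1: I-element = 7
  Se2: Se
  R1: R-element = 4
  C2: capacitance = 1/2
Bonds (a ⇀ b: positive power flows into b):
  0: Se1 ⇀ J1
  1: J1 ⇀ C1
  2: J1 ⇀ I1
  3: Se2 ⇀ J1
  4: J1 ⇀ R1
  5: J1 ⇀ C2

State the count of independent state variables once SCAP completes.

3  (C1, C2, I1 all integral)

b0 →J1  (source Se1 imposes e)
b3 →J1  (Se2 (Se) sets effort on bond)
b1 →J1  (C1 integral (e out))
b2 →I1  (I1 outputs flow p/I1)
b4 →J1  (J1: bond 2 brought flow, rest push out)
b5 →J1  (J1 flow already set via bond 2)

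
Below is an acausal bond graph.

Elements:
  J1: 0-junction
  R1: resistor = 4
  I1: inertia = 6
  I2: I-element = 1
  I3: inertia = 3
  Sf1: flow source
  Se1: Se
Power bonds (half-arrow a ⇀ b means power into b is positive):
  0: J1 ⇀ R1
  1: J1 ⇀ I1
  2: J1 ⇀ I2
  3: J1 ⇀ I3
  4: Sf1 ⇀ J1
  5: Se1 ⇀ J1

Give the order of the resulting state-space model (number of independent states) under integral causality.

b4 |Sf1  (Sf1: flow source, stroke at near end)
b5 |J1  (Se1 (Se) sets effort on bond)
b0 |R1  (common-e at J1 fixed by 5)
b1 |I1  (J1 effort already set via bond 5)
b2 |I2  (J1 effort already set via bond 5)
b3 |I3  (J1: bond 5 brought effort, rest push out)

3  (I1, I2, I3 all integral)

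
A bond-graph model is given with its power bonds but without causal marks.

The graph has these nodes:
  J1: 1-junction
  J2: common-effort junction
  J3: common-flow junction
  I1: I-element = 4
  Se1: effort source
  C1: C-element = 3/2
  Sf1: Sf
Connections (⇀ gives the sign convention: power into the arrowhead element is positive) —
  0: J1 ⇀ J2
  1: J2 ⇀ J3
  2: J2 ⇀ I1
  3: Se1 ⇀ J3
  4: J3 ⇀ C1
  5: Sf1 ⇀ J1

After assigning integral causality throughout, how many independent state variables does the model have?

#3 |J3  (source Se1 imposes e)
#5 |Sf1  (Sf1 (Sf) sets flow on bond)
#0 |J1  (J1 flow already set via bond 5)
#2 |I1  (I1 integral (f out))
#1 |J2  (closing 0-jn rule on J2)
#4 |J3  (J3 flow already set via bond 1)

2  (C1, I1 all integral)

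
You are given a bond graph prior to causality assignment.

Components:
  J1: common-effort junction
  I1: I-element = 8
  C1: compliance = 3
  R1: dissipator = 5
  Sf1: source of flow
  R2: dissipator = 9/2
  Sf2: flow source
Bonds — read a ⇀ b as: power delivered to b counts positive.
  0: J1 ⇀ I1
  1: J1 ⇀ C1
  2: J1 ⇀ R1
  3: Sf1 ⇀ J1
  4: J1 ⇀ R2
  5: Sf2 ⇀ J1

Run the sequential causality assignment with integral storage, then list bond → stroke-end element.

#3 stroke at Sf1  (Sf1: flow source, stroke at near end)
#5 stroke at Sf2  (source Sf2 imposes f)
#0 stroke at I1  (prefer integral on I1)
#1 stroke at J1  (C1 integral (e out))
#2 stroke at R1  (common-e at J1 fixed by 1)
#4 stroke at R2  (J1 effort already set via bond 1)

#0 stroke→I1
#1 stroke→J1
#2 stroke→R1
#3 stroke→Sf1
#4 stroke→R2
#5 stroke→Sf2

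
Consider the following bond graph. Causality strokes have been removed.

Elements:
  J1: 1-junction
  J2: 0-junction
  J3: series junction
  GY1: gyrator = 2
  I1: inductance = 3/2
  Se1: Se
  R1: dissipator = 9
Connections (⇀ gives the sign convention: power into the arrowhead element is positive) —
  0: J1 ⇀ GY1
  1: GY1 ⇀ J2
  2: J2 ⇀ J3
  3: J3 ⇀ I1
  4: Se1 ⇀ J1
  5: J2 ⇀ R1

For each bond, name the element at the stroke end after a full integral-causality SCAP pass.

β0 →GY1
β1 →GY1
β2 →J3
β3 →I1
β4 →J1
β5 →J2

β4 stroke at J1  (Se1 (Se) sets effort on bond)
β0 stroke at GY1  (J1 needs exactly one f-in)
β1 stroke at GY1  (GY GY1: same side as bond 0)
β3 stroke at I1  (I1: I, integral causality)
β2 stroke at J3  (J3 flow already set via bond 3)
β5 stroke at J2  (only one effort-in slot at J2)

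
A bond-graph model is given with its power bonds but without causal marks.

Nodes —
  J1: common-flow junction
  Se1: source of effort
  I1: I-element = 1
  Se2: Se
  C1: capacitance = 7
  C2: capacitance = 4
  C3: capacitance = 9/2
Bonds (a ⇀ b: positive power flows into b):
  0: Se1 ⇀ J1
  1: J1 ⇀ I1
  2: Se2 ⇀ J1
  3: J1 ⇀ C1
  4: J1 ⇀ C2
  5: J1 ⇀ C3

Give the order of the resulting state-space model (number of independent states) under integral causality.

4  (C1, C2, C3, I1 all integral)

bond 0 stroke at J1  (Se1: effort source, stroke at far end)
bond 2 stroke at J1  (Se2 (Se) sets effort on bond)
bond 1 stroke at I1  (prefer integral on I1)
bond 3 stroke at J1  (J1 flow already set via bond 1)
bond 4 stroke at J1  (J1 flow already set via bond 1)
bond 5 stroke at J1  (J1: bond 1 brought flow, rest push out)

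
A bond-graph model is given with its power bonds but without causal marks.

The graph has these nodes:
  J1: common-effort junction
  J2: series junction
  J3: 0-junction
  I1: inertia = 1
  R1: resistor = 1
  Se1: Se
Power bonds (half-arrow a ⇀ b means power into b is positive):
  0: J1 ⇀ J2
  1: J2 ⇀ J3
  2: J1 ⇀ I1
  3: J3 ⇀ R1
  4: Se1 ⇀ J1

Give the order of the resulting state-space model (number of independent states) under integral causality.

b4 →J1  (Se1 fixes effort; stroke away)
b0 →J2  (common-e at J1 fixed by 4)
b2 →I1  (common-e at J1 fixed by 4)
b1 →J3  (J2: last free bond brings flow in)
b3 →R1  (0-jn J3 has e-setter on 1)

1  (I1 all integral)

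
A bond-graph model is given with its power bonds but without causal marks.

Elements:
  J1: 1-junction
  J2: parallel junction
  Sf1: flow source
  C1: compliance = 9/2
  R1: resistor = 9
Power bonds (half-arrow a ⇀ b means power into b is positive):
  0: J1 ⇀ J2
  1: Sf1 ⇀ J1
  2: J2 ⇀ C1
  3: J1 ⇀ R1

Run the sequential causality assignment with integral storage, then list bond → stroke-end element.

b1 |Sf1  (Sf1 fixes flow; stroke at Sf1)
b0 |J1  (J1: bond 1 brought flow, rest push out)
b3 |J1  (common-f at J1 fixed by 1)
b2 |J2  (J2 needs exactly one e-in)

bond 0 |J1
bond 1 |Sf1
bond 2 |J2
bond 3 |J1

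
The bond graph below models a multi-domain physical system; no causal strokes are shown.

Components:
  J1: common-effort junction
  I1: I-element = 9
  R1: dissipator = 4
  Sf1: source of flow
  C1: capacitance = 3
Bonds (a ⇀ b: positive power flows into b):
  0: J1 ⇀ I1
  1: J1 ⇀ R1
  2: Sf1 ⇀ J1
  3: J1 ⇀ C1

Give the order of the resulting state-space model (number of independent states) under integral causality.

2  (C1, I1 all integral)

bond 2 →Sf1  (Sf1: flow source, stroke at near end)
bond 0 →I1  (I1 outputs flow p/I1)
bond 3 →J1  (C1 integral (e out))
bond 1 →R1  (J1 effort already set via bond 3)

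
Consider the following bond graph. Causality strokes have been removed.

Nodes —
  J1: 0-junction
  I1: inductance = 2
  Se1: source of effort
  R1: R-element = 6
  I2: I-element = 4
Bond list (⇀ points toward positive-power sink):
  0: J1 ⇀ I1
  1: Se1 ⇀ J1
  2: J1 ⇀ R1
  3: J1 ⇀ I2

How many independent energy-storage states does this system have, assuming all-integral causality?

bond 1 stroke→J1  (source Se1 imposes e)
bond 0 stroke→I1  (J1: bond 1 brought effort, rest push out)
bond 2 stroke→R1  (J1: bond 1 brought effort, rest push out)
bond 3 stroke→I2  (J1 effort already set via bond 1)

2  (I1, I2 all integral)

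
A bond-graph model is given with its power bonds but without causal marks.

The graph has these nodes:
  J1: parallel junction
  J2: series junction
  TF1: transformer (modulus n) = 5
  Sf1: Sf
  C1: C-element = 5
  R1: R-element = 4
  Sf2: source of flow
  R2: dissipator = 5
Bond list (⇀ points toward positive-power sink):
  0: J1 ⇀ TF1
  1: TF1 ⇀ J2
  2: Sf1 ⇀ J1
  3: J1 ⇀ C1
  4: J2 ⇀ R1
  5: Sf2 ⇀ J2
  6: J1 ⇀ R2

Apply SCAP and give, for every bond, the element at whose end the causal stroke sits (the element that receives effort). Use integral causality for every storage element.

#0 stroke at TF1
#1 stroke at J2
#2 stroke at Sf1
#3 stroke at J1
#4 stroke at J2
#5 stroke at Sf2
#6 stroke at R2

b2 stroke at Sf1  (source Sf1 imposes f)
b5 stroke at Sf2  (source Sf2 imposes f)
b1 stroke at J2  (J2: bond 5 brought flow, rest push out)
b4 stroke at J2  (J2 flow already set via bond 5)
b0 stroke at TF1  (TF TF1: opposite of bond 1)
b3 stroke at J1  (C1 outputs effort q/C1)
b6 stroke at R2  (0-jn J1 has e-setter on 3)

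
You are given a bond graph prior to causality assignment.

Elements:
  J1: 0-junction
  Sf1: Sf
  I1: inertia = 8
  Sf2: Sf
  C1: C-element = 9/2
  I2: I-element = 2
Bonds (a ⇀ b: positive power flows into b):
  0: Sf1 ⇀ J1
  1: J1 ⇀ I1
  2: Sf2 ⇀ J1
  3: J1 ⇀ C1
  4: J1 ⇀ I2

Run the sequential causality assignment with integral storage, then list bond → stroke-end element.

β0 stroke→Sf1  (source Sf1 imposes f)
β2 stroke→Sf2  (Sf2 fixes flow; stroke at Sf2)
β1 stroke→I1  (I1 integral (f out))
β3 stroke→J1  (C1: C, integral causality)
β4 stroke→I2  (J1 effort already set via bond 3)

#0 stroke→Sf1
#1 stroke→I1
#2 stroke→Sf2
#3 stroke→J1
#4 stroke→I2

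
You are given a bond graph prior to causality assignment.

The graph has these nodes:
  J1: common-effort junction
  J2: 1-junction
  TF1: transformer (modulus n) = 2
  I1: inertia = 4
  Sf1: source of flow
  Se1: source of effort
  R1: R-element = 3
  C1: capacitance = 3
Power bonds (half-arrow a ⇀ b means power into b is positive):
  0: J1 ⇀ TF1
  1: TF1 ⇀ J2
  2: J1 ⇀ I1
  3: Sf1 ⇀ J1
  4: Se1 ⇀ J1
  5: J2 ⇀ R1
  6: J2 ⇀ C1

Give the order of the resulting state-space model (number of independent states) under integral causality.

2  (C1, I1 all integral)

β3 →Sf1  (Sf1: flow source, stroke at near end)
β4 →J1  (Se1 fixes effort; stroke away)
β0 →TF1  (J1: bond 4 brought effort, rest push out)
β2 →I1  (0-jn J1 has e-setter on 4)
β1 →J2  (TF1 one-in-one-out from 0)
β6 →J2  (C1 outputs effort q/C1)
β5 →R1  (J2 needs exactly one f-in)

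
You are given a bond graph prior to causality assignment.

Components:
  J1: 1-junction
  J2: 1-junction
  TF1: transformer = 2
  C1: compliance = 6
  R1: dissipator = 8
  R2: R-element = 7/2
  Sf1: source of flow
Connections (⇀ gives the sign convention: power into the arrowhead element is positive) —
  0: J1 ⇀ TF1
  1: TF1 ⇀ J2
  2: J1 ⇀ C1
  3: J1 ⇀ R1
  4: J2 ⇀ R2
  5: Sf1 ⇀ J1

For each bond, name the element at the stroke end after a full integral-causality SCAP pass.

#5 stroke→Sf1  (Sf1 fixes flow; stroke at Sf1)
#0 stroke→J1  (J1 flow already set via bond 5)
#2 stroke→J1  (J1: bond 5 brought flow, rest push out)
#3 stroke→J1  (J1: bond 5 brought flow, rest push out)
#1 stroke→TF1  (TF1: transformer flips bond 0)
#4 stroke→J2  (1-jn J2 has f-setter on 1)

#0 stroke→J1
#1 stroke→TF1
#2 stroke→J1
#3 stroke→J1
#4 stroke→J2
#5 stroke→Sf1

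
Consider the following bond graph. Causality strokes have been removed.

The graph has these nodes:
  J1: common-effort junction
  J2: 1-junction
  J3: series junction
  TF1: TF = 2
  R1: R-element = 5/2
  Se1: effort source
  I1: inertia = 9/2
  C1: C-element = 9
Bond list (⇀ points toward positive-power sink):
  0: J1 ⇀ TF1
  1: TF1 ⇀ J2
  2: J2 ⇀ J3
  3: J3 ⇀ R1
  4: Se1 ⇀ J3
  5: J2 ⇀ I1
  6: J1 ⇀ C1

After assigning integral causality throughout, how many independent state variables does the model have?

2  (C1, I1 all integral)

#4 |J3  (Se1: effort source, stroke at far end)
#5 |I1  (I1: I, integral causality)
#1 |J2  (1-jn J2 has f-setter on 5)
#2 |J2  (J2 flow already set via bond 5)
#3 |J3  (J3: bond 2 brought flow, rest push out)
#0 |TF1  (TF1 one-in-one-out from 1)
#6 |J1  (J1: last free bond brings effort in)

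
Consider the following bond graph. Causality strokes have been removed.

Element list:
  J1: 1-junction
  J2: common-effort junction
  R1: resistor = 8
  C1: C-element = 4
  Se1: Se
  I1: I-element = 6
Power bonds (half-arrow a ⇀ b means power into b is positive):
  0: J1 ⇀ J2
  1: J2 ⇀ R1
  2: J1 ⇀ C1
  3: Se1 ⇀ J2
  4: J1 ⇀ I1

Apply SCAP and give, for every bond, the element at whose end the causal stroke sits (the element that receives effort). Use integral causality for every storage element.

β0 stroke→J1
β1 stroke→R1
β2 stroke→J1
β3 stroke→J2
β4 stroke→I1

b3 →J2  (Se1 (Se) sets effort on bond)
b0 →J1  (0-jn J2 has e-setter on 3)
b1 →R1  (0-jn J2 has e-setter on 3)
b2 →J1  (C1 outputs effort q/C1)
b4 →I1  (J1: last free bond brings flow in)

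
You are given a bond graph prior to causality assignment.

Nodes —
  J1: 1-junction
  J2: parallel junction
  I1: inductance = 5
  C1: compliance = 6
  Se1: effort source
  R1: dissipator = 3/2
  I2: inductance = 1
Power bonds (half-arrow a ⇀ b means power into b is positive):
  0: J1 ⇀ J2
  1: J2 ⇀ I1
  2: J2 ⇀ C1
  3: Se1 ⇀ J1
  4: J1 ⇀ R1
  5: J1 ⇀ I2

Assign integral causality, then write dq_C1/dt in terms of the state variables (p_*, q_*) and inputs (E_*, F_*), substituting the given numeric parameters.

b3 stroke at J1  (source Se1 imposes e)
b1 stroke at I1  (prefer integral on I1)
b2 stroke at J2  (prefer integral on C1)
b0 stroke at J1  (J2: bond 2 brought effort, rest push out)
b5 stroke at I2  (I2 outputs flow p/I2)
b4 stroke at J1  (J1 flow already set via bond 5)

dq_C1/dt = -p_I1/5 + p_I2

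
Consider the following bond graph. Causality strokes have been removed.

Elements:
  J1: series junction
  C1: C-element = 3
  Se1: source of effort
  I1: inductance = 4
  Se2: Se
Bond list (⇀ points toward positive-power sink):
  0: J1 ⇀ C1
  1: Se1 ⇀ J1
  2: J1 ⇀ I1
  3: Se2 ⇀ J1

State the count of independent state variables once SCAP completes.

β1 stroke at J1  (Se1: effort source, stroke at far end)
β3 stroke at J1  (Se2 fixes effort; stroke away)
β0 stroke at J1  (C1 integral (e out))
β2 stroke at I1  (J1 needs exactly one f-in)

2  (C1, I1 all integral)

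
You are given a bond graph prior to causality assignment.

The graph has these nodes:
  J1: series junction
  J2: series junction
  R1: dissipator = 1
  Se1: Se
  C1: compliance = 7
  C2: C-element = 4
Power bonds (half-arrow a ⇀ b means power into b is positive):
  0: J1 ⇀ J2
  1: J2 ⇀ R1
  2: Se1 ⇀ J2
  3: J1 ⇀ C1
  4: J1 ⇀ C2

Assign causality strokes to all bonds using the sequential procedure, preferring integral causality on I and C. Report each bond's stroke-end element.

#2 |J2  (Se1 (Se) sets effort on bond)
#3 |J1  (C1 outputs effort q/C1)
#4 |J1  (C2: C, integral causality)
#0 |J2  (J1 needs exactly one f-in)
#1 |R1  (J2: last free bond brings flow in)

bond 0 →J2
bond 1 →R1
bond 2 →J2
bond 3 →J1
bond 4 →J1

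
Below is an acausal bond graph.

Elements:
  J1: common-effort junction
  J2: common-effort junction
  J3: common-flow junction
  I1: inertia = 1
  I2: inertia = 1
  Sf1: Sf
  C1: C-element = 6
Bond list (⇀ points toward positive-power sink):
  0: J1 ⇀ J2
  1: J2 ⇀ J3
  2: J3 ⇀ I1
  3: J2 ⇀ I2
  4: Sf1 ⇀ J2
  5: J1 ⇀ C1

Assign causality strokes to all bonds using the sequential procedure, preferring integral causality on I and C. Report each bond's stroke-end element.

β4 stroke→Sf1  (source Sf1 imposes f)
β2 stroke→I1  (I1: I, integral causality)
β1 stroke→J3  (common-f at J3 fixed by 2)
β3 stroke→I2  (I2 integral (f out))
β0 stroke→J2  (closing 0-jn rule on J2)
β5 stroke→J1  (only one effort-in slot at J1)

#0 →J2
#1 →J3
#2 →I1
#3 →I2
#4 →Sf1
#5 →J1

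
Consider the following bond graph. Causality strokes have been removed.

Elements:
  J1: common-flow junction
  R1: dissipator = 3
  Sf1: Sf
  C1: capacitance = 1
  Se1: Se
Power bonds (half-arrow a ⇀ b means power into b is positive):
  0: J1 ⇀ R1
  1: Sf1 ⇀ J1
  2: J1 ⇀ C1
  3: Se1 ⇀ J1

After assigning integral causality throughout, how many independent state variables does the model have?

1  (C1 all integral)

#1 →Sf1  (Sf1 (Sf) sets flow on bond)
#3 →J1  (Se1 fixes effort; stroke away)
#0 →J1  (common-f at J1 fixed by 1)
#2 →J1  (1-jn J1 has f-setter on 1)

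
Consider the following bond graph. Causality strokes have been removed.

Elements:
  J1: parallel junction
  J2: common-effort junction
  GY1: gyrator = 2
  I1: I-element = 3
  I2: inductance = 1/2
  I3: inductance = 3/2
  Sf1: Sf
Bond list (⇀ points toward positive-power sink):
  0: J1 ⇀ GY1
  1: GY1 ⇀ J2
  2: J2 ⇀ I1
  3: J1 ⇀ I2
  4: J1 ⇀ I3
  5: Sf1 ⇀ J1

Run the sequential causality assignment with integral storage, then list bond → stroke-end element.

bond 5 stroke at Sf1  (source Sf1 imposes f)
bond 2 stroke at I1  (I1 outputs flow p/I1)
bond 1 stroke at J2  (J2 needs exactly one e-in)
bond 0 stroke at J1  (GY1: gyrator matches bond 1)
bond 3 stroke at I2  (common-e at J1 fixed by 0)
bond 4 stroke at I3  (J1 effort already set via bond 0)

b0 stroke at J1
b1 stroke at J2
b2 stroke at I1
b3 stroke at I2
b4 stroke at I3
b5 stroke at Sf1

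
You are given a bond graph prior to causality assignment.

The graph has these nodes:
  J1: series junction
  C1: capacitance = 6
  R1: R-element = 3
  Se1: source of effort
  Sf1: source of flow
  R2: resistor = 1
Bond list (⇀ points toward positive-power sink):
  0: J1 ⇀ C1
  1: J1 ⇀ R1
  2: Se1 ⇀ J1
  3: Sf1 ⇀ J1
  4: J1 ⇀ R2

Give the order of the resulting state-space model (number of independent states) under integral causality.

1  (C1 all integral)

β2 stroke at J1  (Se1 (Se) sets effort on bond)
β3 stroke at Sf1  (Sf1: flow source, stroke at near end)
β0 stroke at J1  (common-f at J1 fixed by 3)
β1 stroke at J1  (J1: bond 3 brought flow, rest push out)
β4 stroke at J1  (J1: bond 3 brought flow, rest push out)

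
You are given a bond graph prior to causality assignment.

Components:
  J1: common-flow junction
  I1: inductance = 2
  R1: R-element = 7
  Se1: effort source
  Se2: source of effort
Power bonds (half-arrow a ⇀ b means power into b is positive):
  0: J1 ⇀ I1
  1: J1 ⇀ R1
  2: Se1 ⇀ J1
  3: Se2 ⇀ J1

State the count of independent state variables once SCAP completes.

1  (I1 all integral)

bond 2 |J1  (Se1 (Se) sets effort on bond)
bond 3 |J1  (source Se2 imposes e)
bond 0 |I1  (I1: I, integral causality)
bond 1 |J1  (1-jn J1 has f-setter on 0)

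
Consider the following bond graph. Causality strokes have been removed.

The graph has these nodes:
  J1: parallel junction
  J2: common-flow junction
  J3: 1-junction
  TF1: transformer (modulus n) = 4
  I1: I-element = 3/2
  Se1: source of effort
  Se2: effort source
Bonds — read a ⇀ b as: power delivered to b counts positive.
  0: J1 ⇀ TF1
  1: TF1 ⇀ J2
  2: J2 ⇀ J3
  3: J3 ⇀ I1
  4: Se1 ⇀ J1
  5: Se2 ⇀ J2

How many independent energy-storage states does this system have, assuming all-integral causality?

1  (I1 all integral)

bond 4 stroke→J1  (Se1: effort source, stroke at far end)
bond 5 stroke→J2  (source Se2 imposes e)
bond 0 stroke→TF1  (0-jn J1 has e-setter on 4)
bond 1 stroke→J2  (TF1: transformer flips bond 0)
bond 2 stroke→J3  (closing 1-jn rule on J2)
bond 3 stroke→I1  (only one flow-in slot at J3)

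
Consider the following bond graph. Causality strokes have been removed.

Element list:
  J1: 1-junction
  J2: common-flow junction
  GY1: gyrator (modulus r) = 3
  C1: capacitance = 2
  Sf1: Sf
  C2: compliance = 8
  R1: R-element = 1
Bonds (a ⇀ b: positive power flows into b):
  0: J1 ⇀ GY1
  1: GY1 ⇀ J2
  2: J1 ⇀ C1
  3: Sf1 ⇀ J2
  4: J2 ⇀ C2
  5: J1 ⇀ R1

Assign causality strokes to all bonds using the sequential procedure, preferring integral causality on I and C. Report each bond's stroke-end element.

bond 3 stroke at Sf1  (Sf1: flow source, stroke at near end)
bond 1 stroke at J2  (1-jn J2 has f-setter on 3)
bond 4 stroke at J2  (J2: bond 3 brought flow, rest push out)
bond 0 stroke at J1  (through GY1, causality inverts; strokes same side of GY1)
bond 2 stroke at J1  (C1: C, integral causality)
bond 5 stroke at R1  (only one flow-in slot at J1)

b0 |J1
b1 |J2
b2 |J1
b3 |Sf1
b4 |J2
b5 |R1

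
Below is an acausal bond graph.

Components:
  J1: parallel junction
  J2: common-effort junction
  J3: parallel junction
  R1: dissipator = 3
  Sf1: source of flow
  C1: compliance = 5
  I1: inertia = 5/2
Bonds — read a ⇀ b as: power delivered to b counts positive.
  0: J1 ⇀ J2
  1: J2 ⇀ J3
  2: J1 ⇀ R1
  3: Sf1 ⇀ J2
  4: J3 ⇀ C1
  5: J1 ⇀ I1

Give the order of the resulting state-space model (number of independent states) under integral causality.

2  (C1, I1 all integral)

bond 3 →Sf1  (source Sf1 imposes f)
bond 4 →J3  (C1 integral (e out))
bond 1 →J2  (common-e at J3 fixed by 4)
bond 0 →J1  (0-jn J2 has e-setter on 1)
bond 2 →R1  (J1 effort already set via bond 0)
bond 5 →I1  (common-e at J1 fixed by 0)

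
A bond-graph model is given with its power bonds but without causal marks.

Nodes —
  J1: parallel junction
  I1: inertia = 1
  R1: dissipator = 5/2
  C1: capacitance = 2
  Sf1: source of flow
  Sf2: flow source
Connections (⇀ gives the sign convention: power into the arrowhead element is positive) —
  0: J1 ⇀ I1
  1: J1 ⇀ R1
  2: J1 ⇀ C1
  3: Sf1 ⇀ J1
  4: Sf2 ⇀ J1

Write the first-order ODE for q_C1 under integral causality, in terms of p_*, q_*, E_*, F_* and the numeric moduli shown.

bond 3 →Sf1  (Sf1 fixes flow; stroke at Sf1)
bond 4 →Sf2  (Sf2 (Sf) sets flow on bond)
bond 0 →I1  (I1 outputs flow p/I1)
bond 2 →J1  (C1 integral (e out))
bond 1 →R1  (common-e at J1 fixed by 2)

dq_C1/dt = F_Sf1 + F_Sf2 - p_I1 - q_C1/5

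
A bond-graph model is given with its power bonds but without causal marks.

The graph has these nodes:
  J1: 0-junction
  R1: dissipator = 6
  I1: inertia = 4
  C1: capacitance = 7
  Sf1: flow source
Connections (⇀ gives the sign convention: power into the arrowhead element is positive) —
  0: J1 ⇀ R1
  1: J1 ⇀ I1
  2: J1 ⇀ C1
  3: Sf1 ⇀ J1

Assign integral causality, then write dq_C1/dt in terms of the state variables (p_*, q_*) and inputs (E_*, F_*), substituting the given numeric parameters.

dq_C1/dt = F_Sf1 - p_I1/4 - q_C1/42

b3 →Sf1  (Sf1: flow source, stroke at near end)
b1 →I1  (prefer integral on I1)
b2 →J1  (C1 outputs effort q/C1)
b0 →R1  (J1 effort already set via bond 2)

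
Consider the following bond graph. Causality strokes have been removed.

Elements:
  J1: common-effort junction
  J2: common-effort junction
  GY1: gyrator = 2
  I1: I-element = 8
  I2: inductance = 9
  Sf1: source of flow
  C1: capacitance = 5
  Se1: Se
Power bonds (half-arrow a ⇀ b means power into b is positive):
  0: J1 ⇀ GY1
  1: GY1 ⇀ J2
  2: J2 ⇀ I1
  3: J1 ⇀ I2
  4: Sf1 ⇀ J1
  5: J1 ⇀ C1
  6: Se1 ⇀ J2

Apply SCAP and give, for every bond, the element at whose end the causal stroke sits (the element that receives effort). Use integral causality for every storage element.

β0 |GY1
β1 |GY1
β2 |I1
β3 |I2
β4 |Sf1
β5 |J1
β6 |J2

β4 |Sf1  (Sf1: flow source, stroke at near end)
β6 |J2  (Se1 fixes effort; stroke away)
β1 |GY1  (J2: bond 6 brought effort, rest push out)
β2 |I1  (0-jn J2 has e-setter on 6)
β0 |GY1  (GY GY1: same side as bond 1)
β3 |I2  (I2: I, integral causality)
β5 |J1  (J1: last free bond brings effort in)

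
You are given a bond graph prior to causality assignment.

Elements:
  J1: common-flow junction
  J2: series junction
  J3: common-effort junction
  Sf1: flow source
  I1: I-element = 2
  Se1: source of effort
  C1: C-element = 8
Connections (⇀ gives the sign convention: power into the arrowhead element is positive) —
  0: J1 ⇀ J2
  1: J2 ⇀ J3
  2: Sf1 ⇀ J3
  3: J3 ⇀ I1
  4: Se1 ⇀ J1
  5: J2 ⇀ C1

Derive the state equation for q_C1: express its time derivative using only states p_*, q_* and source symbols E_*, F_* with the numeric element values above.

dq_C1/dt = -F_Sf1 + p_I1/2

β2 stroke at Sf1  (Sf1 (Sf) sets flow on bond)
β4 stroke at J1  (Se1 (Se) sets effort on bond)
β0 stroke at J2  (J1 needs exactly one f-in)
β3 stroke at I1  (I1 outputs flow p/I1)
β1 stroke at J3  (J3: last free bond brings effort in)
β5 stroke at J2  (common-f at J2 fixed by 1)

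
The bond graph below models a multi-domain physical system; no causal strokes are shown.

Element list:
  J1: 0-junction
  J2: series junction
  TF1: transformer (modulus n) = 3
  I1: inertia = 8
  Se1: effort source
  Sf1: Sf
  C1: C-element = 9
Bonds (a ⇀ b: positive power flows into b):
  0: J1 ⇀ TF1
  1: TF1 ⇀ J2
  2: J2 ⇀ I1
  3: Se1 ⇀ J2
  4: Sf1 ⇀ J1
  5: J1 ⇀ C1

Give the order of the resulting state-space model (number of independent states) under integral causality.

bond 3 →J2  (Se1 fixes effort; stroke away)
bond 4 →Sf1  (source Sf1 imposes f)
bond 2 →I1  (prefer integral on I1)
bond 1 →J2  (J2 flow already set via bond 2)
bond 0 →TF1  (through TF1, causality passes straight; one stroke at TF1)
bond 5 →J1  (J1: last free bond brings effort in)

2  (C1, I1 all integral)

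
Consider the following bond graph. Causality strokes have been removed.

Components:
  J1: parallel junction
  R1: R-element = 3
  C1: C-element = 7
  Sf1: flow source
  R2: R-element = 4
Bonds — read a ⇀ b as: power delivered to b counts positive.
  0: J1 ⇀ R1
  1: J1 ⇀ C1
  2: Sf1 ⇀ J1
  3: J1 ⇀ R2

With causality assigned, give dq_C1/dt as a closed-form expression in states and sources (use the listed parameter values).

bond 2 →Sf1  (Sf1 (Sf) sets flow on bond)
bond 1 →J1  (C1 outputs effort q/C1)
bond 0 →R1  (J1 effort already set via bond 1)
bond 3 →R2  (J1 effort already set via bond 1)

dq_C1/dt = F_Sf1 - q_C1/12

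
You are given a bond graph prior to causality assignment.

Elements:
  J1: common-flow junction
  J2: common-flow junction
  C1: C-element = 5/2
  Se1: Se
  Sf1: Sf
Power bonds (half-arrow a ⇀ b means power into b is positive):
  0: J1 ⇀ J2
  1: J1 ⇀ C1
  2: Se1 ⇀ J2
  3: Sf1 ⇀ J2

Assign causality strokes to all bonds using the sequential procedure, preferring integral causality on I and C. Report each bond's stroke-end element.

b0 stroke at J2
b1 stroke at J1
b2 stroke at J2
b3 stroke at Sf1

b2 →J2  (Se1: effort source, stroke at far end)
b3 →Sf1  (source Sf1 imposes f)
b0 →J2  (J2: bond 3 brought flow, rest push out)
b1 →J1  (J1: bond 0 brought flow, rest push out)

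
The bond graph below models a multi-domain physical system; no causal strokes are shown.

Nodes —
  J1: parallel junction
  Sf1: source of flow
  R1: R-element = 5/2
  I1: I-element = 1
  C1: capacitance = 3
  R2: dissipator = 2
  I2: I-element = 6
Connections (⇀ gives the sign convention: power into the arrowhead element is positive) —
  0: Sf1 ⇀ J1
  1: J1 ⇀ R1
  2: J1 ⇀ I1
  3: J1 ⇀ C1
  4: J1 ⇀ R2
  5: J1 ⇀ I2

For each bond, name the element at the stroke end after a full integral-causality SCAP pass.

bond 0 |Sf1  (Sf1 (Sf) sets flow on bond)
bond 2 |I1  (prefer integral on I1)
bond 3 |J1  (C1 outputs effort q/C1)
bond 1 |R1  (0-jn J1 has e-setter on 3)
bond 4 |R2  (J1: bond 3 brought effort, rest push out)
bond 5 |I2  (common-e at J1 fixed by 3)

bond 0 →Sf1
bond 1 →R1
bond 2 →I1
bond 3 →J1
bond 4 →R2
bond 5 →I2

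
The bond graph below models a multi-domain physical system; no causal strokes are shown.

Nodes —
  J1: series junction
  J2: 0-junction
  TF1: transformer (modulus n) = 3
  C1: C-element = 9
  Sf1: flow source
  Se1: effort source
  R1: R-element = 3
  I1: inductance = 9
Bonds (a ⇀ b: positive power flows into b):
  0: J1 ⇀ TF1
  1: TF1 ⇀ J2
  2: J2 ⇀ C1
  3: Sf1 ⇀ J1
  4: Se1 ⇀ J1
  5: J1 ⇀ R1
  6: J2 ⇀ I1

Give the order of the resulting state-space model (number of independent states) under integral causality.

b3 stroke→Sf1  (Sf1 fixes flow; stroke at Sf1)
b4 stroke→J1  (Se1: effort source, stroke at far end)
b0 stroke→J1  (common-f at J1 fixed by 3)
b5 stroke→J1  (J1 flow already set via bond 3)
b1 stroke→TF1  (through TF1, causality passes straight; one stroke at TF1)
b2 stroke→J2  (C1 outputs effort q/C1)
b6 stroke→I1  (0-jn J2 has e-setter on 2)

2  (C1, I1 all integral)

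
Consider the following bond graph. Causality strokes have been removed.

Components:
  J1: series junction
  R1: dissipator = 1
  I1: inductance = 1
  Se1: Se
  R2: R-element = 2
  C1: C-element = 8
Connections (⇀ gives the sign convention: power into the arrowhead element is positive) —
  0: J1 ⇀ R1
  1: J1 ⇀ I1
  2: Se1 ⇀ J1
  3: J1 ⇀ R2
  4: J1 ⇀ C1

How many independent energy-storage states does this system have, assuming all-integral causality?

2  (C1, I1 all integral)

#2 |J1  (Se1: effort source, stroke at far end)
#1 |I1  (I1: I, integral causality)
#0 |J1  (J1: bond 1 brought flow, rest push out)
#3 |J1  (J1: bond 1 brought flow, rest push out)
#4 |J1  (1-jn J1 has f-setter on 1)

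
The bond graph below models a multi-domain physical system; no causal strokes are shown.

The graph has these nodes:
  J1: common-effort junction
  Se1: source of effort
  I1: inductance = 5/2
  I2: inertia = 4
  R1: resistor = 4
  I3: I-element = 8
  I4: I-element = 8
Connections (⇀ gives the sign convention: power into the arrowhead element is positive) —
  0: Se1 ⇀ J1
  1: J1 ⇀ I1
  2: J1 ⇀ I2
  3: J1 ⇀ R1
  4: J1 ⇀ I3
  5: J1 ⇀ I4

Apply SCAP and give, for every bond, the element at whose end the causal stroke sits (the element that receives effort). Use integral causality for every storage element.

#0 |J1
#1 |I1
#2 |I2
#3 |R1
#4 |I3
#5 |I4

bond 0 |J1  (Se1: effort source, stroke at far end)
bond 1 |I1  (0-jn J1 has e-setter on 0)
bond 2 |I2  (0-jn J1 has e-setter on 0)
bond 3 |R1  (common-e at J1 fixed by 0)
bond 4 |I3  (common-e at J1 fixed by 0)
bond 5 |I4  (J1 effort already set via bond 0)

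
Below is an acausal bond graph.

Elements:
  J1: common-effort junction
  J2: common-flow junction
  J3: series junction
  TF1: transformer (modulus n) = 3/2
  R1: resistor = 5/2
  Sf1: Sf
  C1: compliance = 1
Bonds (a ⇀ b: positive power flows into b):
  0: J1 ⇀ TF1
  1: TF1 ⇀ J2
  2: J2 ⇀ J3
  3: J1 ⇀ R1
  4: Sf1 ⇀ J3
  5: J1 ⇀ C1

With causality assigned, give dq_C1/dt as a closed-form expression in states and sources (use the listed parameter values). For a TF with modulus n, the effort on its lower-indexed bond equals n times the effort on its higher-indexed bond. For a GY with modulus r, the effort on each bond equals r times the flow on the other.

dq_C1/dt = -2*F_Sf1/3 - 2*q_C1/5

bond 4 →Sf1  (Sf1 (Sf) sets flow on bond)
bond 2 →J3  (J3: bond 4 brought flow, rest push out)
bond 1 →J2  (J2: bond 2 brought flow, rest push out)
bond 0 →TF1  (TF TF1: opposite of bond 1)
bond 5 →J1  (C1 integral (e out))
bond 3 →R1  (0-jn J1 has e-setter on 5)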